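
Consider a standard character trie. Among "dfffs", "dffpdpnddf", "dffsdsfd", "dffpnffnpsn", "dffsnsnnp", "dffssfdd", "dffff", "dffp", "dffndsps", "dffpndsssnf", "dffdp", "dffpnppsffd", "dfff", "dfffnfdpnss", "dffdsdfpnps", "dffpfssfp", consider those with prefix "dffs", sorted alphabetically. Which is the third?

dffssfdd

Words with prefix "dffs", in lexicographic order: "dffsdsfd", "dffsnsnnp", "dffssfdd"
Position 3: dffssfdd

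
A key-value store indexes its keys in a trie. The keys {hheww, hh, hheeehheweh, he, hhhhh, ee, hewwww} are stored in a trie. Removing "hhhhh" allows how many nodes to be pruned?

3

Walk "hhhhh" from the leaf back toward the root, removing each node that no remaining word uses.
The suffix "hhh" (3 nodes) is used only by "hhhhh"; the node for "hh" still has the child "e", so pruning stops there.
Nodes removed: 3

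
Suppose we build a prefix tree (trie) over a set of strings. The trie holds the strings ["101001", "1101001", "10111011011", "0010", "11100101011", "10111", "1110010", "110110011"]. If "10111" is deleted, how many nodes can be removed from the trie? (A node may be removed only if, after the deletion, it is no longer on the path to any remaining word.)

0

Walk "10111" from the leaf back toward the root, removing each node that no remaining word uses.
Every node on "10111" is still needed (e.g. by "10111011011"), so nothing is freed.
Nodes removed: 0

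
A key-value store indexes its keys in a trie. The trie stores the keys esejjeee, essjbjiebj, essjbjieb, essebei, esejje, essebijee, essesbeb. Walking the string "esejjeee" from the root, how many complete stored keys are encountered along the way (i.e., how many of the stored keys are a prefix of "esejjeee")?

2

Traverse "esejjeee" character by character; count nodes along the way that are marked as word ends.
Prefixes of the query that are stored words: "esejje", "esejjeee"
Count: 2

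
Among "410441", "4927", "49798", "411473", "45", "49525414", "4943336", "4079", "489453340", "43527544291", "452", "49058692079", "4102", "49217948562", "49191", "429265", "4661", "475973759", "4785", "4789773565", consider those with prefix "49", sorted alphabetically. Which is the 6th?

49525414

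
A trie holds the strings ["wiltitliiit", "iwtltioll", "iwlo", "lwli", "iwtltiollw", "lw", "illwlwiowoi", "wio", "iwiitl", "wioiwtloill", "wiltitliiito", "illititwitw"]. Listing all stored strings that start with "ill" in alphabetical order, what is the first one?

DFS of the "ill" subtree visits, in order: "illititwitw", "illwlwiowoi"
The 1st is illititwitw.

illititwitw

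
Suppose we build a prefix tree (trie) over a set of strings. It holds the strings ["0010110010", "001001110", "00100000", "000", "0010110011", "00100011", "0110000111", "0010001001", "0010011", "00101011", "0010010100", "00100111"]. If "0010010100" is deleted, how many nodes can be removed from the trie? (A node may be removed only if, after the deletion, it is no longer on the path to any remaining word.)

4

After clearing the end-marker at "0010010100", prune upward until reaching a node still needed by another word.
The suffix "0100" (4 nodes) is used only by "0010010100"; the node for "001001" still has the child "1", so pruning stops there.
Nodes removed: 4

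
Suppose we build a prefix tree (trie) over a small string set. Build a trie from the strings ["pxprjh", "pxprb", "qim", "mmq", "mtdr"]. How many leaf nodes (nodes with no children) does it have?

5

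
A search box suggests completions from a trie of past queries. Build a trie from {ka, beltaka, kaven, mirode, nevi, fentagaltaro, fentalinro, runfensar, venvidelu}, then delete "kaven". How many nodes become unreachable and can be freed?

3

A node on "kaven"'s path can go only if nothing else ends at it or branches off below it.
The suffix "ven" (3 nodes) is used only by "kaven"; "ka" is itself a stored word, so pruning stops there.
Nodes removed: 3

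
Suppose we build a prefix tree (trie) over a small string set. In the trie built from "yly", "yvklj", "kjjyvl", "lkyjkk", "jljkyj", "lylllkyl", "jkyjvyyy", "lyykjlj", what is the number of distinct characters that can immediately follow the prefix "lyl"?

1

Follow the path "lyl" to its node, then look at its outgoing edges.
Characters that immediately follow "lyl" among the stored strings: {l}.
That node has 1 child edge.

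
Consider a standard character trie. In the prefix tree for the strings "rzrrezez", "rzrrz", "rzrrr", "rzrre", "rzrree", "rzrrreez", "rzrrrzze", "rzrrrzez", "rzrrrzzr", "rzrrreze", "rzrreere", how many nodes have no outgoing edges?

8

Leaves are exactly the stored words that no other stored word extends.
Those words: "rzrreere", "rzrrezez", "rzrrreez", "rzrrreze", "rzrrrzez", "rzrrrzze", "rzrrrzzr", "rzrrz"
Leaf count: 8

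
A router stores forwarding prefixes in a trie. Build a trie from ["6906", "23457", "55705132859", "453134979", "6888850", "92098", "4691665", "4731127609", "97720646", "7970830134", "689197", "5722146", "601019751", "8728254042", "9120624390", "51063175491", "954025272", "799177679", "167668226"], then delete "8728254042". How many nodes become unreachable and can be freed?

10

Walk "8728254042" from the leaf back toward the root, removing each node that no remaining word uses.
No other word shares any prefix with "8728254042", so all 10 of its nodes go.
Nodes removed: 10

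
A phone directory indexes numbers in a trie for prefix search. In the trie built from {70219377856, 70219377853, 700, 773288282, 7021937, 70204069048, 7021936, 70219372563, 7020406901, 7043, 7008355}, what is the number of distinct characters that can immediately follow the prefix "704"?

1

The children of the "704" node are the distinct next characters among strings starting with "704".
Distinct next characters after "704": 3.
That node has 1 child edge.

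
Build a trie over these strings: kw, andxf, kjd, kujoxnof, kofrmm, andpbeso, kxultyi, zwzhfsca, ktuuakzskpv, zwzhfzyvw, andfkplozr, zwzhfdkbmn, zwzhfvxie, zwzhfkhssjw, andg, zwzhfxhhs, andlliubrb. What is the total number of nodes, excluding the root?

Trace insertions, counting only characters that open a new branch:
  "kw" → 2 new (k, w)
  "andxf" → 5 new (a, n, d, x, f)
  "kjd" → prefix "k" already present; 2 new (j, d)
  "kujoxnof" → prefix "k" already present; 7 new (u, j, o, x, n, o, f)
  "kofrmm" → prefix "k" already present; 5 new (o, f, r, m, m)
  "andpbeso" → prefix "and" already present; 5 new (p, b, e, s, o)
  "kxultyi" → prefix "k" already present; 6 new (x, u, l, t, y, i)
  "zwzhfsca" → 8 new (z, w, z, h, f, s, c, a)
  "ktuuakzskpv" → prefix "k" already present; 10 new (t, u, u, a, k, z, s, k, p, v)
  "zwzhfzyvw" → prefix "zwzhf" already present; 4 new (z, y, v, w)
  "andfkplozr" → prefix "and" already present; 7 new (f, k, p, l, o, z, r)
  "zwzhfdkbmn" → prefix "zwzhf" already present; 5 new (d, k, b, m, n)
  "zwzhfvxie" → prefix "zwzhf" already present; 4 new (v, x, i, e)
  "zwzhfkhssjw" → prefix "zwzhf" already present; 6 new (k, h, s, s, j, w)
  "andg" → prefix "and" already present; 1 new (g)
  "zwzhfxhhs" → prefix "zwzhf" already present; 4 new (x, h, h, s)
  "andlliubrb" → prefix "and" already present; 7 new (l, l, i, u, b, r, b)
Total nodes = 2 + 5 + 2 + 7 + 5 + 5 + 6 + 8 + 10 + 4 + 7 + 5 + 4 + 6 + 1 + 4 + 7 = 88

88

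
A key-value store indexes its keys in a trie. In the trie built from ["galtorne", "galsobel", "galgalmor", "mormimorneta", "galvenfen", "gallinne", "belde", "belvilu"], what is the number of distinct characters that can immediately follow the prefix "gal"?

The children of the "gal" node are the distinct next characters among strings starting with "gal".
Characters that immediately follow "gal" among the stored strings: {g, l, s, t, v}.
That node has 5 child edges.

5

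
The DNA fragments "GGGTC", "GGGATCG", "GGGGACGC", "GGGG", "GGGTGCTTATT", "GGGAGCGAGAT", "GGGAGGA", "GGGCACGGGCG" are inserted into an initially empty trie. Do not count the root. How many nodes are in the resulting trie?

38

Trie structure (* marks end of a word):
(root)
└─ G
   └─ G
      └─ G
         ├─ A
         │  ├─ G
         │  │  ├─ C
         │  │  │  └─ G
         │  │  │     └─ A
         │  │  │        └─ G
         │  │  │           └─ A
         │  │  │              └─ T *
         │  │  └─ G
         │  │     └─ A *
         │  └─ T
         │     └─ C
         │        └─ G *
         ├─ C
         │  └─ A
         │     └─ C
         │        └─ G
         │           └─ G
         │              └─ G
         │                 └─ C
         │                    └─ G *
         ├─ G *
         │  └─ A
         │     └─ C
         │        └─ G
         │           └─ C *
         └─ T
            ├─ C *
            └─ G
               └─ C
                  └─ T
                     └─ T
                        └─ A
                           └─ T
                              └─ T *
Counting every labelled node above: 38.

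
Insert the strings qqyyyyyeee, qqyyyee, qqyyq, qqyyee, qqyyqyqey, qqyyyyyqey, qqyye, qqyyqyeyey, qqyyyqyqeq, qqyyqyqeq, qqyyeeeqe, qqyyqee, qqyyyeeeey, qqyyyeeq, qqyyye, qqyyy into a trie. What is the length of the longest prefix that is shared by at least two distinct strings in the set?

Look for the deepest trie node that still has at least two words in its subtree.
"qqyyqyqeq" and "qqyyqyqey" agree on "qqyyqyqe" (8 characters) before diverging; nothing deeper is shared.
Longest shared-prefix length: 8

8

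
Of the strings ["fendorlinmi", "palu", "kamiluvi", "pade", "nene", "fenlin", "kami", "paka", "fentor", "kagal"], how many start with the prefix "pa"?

3

Walk to "pa"; the words in its subtree are exactly those with that prefix.
Words under "pa": pade, paka, palu
Count: 3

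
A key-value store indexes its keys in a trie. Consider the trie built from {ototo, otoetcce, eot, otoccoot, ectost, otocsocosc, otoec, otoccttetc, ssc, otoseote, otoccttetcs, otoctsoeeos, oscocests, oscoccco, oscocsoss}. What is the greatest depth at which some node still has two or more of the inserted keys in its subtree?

Look for the deepest trie node that still has at least two words in its subtree.
"otoccttetc" and "otoccttetcs" agree on "otoccttetc" (10 characters) before diverging; nothing deeper is shared.
Longest shared-prefix length: 10

10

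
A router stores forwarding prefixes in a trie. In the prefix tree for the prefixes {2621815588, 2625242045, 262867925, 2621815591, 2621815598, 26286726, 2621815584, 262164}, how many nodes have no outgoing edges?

A leaf is a node with no children — equivalently, the end of a word that is not a proper prefix of any other stored word.
Those words: "262164", "2621815584", "2621815588", "2621815591", "2621815598", "2625242045", "26286726", "262867925"
Leaf count: 8

8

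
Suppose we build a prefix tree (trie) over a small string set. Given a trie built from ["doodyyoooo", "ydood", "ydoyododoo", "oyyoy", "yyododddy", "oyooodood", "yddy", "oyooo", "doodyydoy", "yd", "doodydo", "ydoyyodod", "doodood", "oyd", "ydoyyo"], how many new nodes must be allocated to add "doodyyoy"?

"doodyyo" is already a path in the trie; the remaining "y" must be added.
So 8 − 7 = 1 new nodes.

1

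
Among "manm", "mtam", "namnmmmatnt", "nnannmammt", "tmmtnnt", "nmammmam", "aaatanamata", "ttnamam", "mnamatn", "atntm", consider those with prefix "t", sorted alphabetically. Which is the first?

tmmtnnt

Filter for "t…" and sort: "tmmtnnt", "ttnamam"
The 1st is tmmtnnt.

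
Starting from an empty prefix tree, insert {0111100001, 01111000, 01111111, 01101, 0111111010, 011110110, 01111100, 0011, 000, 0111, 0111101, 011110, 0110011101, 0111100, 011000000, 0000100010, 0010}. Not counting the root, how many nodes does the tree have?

45

Trace insertions, counting only characters that open a new branch:
  "0111100001" → 10 new (0, 1, 1, 1, 1, 0, 0, 0, 0, 1)
  "01111000" → prefix "01111000" already present; 0 new (none)
  "01111111" → prefix "01111" already present; 3 new (1, 1, 1)
  "01101" → prefix "011" already present; 2 new (0, 1)
  "0111111010" → prefix "0111111" already present; 3 new (0, 1, 0)
  "011110110" → prefix "011110" already present; 3 new (1, 1, 0)
  "01111100" → prefix "011111" already present; 2 new (0, 0)
  "0011" → prefix "0" already present; 3 new (0, 1, 1)
  "000" → prefix "00" already present; 1 new (0)
  "0111" → prefix "0111" already present; 0 new (none)
  "0111101" → prefix "0111101" already present; 0 new (none)
  "011110" → prefix "011110" already present; 0 new (none)
  "0110011101" → prefix "0110" already present; 6 new (0, 1, 1, 1, 0, 1)
  "0111100" → prefix "0111100" already present; 0 new (none)
  "011000000" → prefix "01100" already present; 4 new (0, 0, 0, 0)
  "0000100010" → prefix "000" already present; 7 new (0, 1, 0, 0, 0, 1, 0)
  "0010" → prefix "001" already present; 1 new (0)
Total nodes = 10 + 0 + 3 + 2 + 3 + 3 + 2 + 3 + 1 + 0 + 0 + 0 + 6 + 0 + 4 + 7 + 1 = 45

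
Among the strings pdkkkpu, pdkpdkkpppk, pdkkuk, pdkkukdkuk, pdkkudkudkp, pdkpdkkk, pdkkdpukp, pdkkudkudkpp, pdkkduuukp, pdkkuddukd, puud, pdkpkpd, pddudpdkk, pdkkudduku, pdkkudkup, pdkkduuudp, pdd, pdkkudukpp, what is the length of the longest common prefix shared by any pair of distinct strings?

The deepest shared node is where two words last agree before diverging.
"pdkkudkudkp" and "pdkkudkudkpp" agree on "pdkkudkudkp" (11 characters) before diverging; nothing deeper is shared.
Longest shared-prefix length: 11

11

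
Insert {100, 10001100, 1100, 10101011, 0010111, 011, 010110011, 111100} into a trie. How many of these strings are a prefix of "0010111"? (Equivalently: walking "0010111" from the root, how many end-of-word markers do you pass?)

1

Check each prefix of "0010111" against the stored set — each match is an end-marker on the path.
Prefixes of the query that are stored words: "0010111"
Count: 1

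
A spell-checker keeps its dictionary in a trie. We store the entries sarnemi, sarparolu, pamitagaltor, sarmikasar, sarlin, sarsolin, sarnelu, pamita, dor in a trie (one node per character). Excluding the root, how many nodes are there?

Insert word by word; a character creates a node only if that edge doesn't already exist:
  "sarnemi" → 7 new (s, a, r, n, e, m, i)
  "sarparolu" → prefix "sar" already present; 6 new (p, a, r, o, l, u)
  "pamitagaltor" → 12 new (p, a, m, i, t, a, g, a, l, t, o, r)
  "sarmikasar" → prefix "sar" already present; 7 new (m, i, k, a, s, a, r)
  "sarlin" → prefix "sar" already present; 3 new (l, i, n)
  "sarsolin" → prefix "sar" already present; 5 new (s, o, l, i, n)
  "sarnelu" → prefix "sarne" already present; 2 new (l, u)
  "pamita" → prefix "pamita" already present; 0 new (none)
  "dor" → 3 new (d, o, r)
Total nodes = 7 + 6 + 12 + 7 + 3 + 5 + 2 + 0 + 3 = 45

45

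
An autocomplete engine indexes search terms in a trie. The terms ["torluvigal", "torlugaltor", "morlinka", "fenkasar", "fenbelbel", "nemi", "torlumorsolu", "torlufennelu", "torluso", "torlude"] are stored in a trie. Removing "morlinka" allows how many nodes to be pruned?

8

A node on "morlinka"'s path can go only if nothing else ends at it or branches off below it.
No other word shares any prefix with "morlinka", so all 8 of its nodes go.
Nodes removed: 8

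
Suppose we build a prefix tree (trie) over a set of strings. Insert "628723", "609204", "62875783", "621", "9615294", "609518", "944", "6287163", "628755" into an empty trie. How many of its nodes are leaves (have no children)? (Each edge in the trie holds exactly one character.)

Leaves are exactly the stored words that no other stored word extends.
Those words: "609204", "609518", "621", "6287163", "628723", "628755", "62875783", "944", "9615294"
Leaf count: 9

9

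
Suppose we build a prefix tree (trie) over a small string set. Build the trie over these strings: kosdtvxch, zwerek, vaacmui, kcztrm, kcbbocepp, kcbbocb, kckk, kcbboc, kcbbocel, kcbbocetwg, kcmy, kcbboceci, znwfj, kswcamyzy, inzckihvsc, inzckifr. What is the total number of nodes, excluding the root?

69

Count nodes per top-level branch (shared prefixes stored once):
  'i'-branch (inzckifr, inzckihvsc): 12 nodes
  'k'-branch (kcbboc, kcbbocb, kcbboceci, kcbbocel, kcbbocepp, kcbbocetwg, kckk, kcmy, kcztrm, kosdtvxch, kswcamyzy): 40 nodes
  'v'-branch (vaacmui): 7 nodes
  'z'-branch (znwfj, zwerek): 10 nodes
Sum: 69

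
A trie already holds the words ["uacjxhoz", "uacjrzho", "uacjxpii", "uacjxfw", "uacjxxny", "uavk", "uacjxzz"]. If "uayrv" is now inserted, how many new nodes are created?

"ua" is already a path in the trie; the remaining "yrv" must be added.
So 5 − 2 = 3 new nodes.

3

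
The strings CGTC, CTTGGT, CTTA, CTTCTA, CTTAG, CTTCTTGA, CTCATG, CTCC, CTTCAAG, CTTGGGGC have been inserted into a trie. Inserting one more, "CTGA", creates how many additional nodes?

The longest prefix of "CTGA" already in the trie is "CT" (length 2).
Each of the 2 remaining characters creates one node.

2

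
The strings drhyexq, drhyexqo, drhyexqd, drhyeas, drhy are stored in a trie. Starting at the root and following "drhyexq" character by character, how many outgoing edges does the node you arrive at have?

2

Walk "drhyexq" from the root, arriving at one node.
Distinct next characters after "drhyexq": d, o.
That node has 2 child edges.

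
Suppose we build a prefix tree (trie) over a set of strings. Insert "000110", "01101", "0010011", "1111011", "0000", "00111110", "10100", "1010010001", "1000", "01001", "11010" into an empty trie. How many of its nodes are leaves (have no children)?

10

Leaves are exactly the stored words that no other stored word extends.
Those words: "0000", "000110", "0010011", "00111110", "01001", "01101", "1000", "1010010001", "11010", "1111011"
Leaf count: 10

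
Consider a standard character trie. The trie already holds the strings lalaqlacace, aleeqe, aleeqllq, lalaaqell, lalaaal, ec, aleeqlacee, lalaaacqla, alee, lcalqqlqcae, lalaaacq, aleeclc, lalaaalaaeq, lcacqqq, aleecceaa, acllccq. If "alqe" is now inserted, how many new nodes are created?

2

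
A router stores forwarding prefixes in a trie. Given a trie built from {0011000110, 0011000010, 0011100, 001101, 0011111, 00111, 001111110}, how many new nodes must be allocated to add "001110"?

0

Every character of "001110" already lies on an existing path (it is a prefix of some stored word).
No new nodes are needed: 0.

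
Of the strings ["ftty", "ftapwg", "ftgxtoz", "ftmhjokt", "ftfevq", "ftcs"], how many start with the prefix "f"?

6

Walk to "f"; the words in its subtree are exactly those with that prefix.
Words under "f": ftapwg, ftcs, ftfevq, ftgxtoz, ftmhjokt, ftty
Count: 6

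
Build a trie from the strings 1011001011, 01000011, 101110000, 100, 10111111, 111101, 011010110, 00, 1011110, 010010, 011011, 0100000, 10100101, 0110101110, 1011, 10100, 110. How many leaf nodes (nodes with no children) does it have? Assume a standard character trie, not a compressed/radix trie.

A leaf is a node with no children — equivalently, the end of a word that is not a proper prefix of any other stored word.
Those words: "00", "0100000", "01000011", "010010", "011010110", "0110101110", "011011", "100", "10100101", "1011001011", "101110000", "1011110", "10111111", "110", "111101"
Leaf count: 15

15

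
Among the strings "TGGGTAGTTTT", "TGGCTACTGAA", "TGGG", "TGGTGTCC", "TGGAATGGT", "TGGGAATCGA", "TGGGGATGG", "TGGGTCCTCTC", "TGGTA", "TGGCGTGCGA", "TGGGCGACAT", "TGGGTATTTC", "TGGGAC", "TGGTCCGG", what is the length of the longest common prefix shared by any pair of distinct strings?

6

Equivalently: take the maximum, over all pairs, of their longest common prefix length.
"TGGGTAGTTTT" and "TGGGTATTTC" agree on "TGGGTA" (6 characters) before diverging; nothing deeper is shared.
Longest shared-prefix length: 6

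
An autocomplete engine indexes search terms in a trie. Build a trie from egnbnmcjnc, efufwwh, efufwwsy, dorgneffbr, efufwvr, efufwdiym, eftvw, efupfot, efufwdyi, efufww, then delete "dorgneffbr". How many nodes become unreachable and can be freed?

10

Walk "dorgneffbr" from the leaf back toward the root, removing each node that no remaining word uses.
No other word shares any prefix with "dorgneffbr", so all 10 of its nodes go.
Nodes removed: 10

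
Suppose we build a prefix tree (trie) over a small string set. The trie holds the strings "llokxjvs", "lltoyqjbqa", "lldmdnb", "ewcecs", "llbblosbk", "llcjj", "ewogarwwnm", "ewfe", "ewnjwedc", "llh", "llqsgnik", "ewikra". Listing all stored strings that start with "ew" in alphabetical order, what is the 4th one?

Words with prefix "ew", in lexicographic order: "ewcecs", "ewfe", "ewikra", "ewnjwedc", "ewogarwwnm"
Position 4: ewnjwedc

ewnjwedc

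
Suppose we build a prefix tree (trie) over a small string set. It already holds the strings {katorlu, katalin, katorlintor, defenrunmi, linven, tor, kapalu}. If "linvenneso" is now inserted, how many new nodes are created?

4

The longest prefix of "linvenneso" already in the trie is "linven" (length 6).
So 10 − 6 = 4 new nodes.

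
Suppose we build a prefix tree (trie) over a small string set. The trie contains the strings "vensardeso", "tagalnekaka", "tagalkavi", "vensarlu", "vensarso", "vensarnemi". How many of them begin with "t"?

2

Walk to "t"; the words in its subtree are exactly those with that prefix.
Words under "t": tagalkavi, tagalnekaka
Count: 2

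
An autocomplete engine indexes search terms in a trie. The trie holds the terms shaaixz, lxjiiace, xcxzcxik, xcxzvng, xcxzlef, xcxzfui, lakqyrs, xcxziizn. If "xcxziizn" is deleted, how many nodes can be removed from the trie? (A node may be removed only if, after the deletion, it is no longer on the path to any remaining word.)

Walk "xcxziizn" from the leaf back toward the root, removing each node that no remaining word uses.
The suffix "iizn" (4 nodes) is used only by "xcxziizn"; the node for "xcxz" still has the child "c", so pruning stops there.
Nodes removed: 4

4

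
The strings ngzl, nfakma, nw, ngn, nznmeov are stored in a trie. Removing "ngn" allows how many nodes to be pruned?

A node on "ngn"'s path can go only if nothing else ends at it or branches off below it.
The suffix "n" (1 node) is used only by "ngn"; the node for "ng" still has the child "z", so pruning stops there.
Nodes removed: 1

1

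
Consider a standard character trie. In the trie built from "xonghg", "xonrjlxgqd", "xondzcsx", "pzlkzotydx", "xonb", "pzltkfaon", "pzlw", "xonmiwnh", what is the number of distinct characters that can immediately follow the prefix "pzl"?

Walk "pzl" from the root, arriving at one node.
Characters that immediately follow "pzl" among the stored strings: {k, t, w}.
That node has 3 child edges.

3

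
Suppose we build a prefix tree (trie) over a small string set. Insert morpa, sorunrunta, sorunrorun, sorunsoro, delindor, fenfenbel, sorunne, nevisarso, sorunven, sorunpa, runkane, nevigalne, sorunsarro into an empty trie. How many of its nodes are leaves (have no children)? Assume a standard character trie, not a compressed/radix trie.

Leaves are exactly the stored words that no other stored word extends.
Those words: "delindor", "fenfenbel", "morpa", "nevigalne", "nevisarso", "runkane", "sorunne", "sorunpa", "sorunrorun", "sorunrunta", "sorunsarro", "sorunsoro", "sorunven"
Leaf count: 13

13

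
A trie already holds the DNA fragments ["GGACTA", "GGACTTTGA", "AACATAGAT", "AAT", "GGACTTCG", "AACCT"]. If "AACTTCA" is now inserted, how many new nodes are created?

Walking "AACTTCA" from the root, the first 3 characters ("AAC") follow existing edges; "T" is the first miss.
So 7 − 3 = 4 new nodes.

4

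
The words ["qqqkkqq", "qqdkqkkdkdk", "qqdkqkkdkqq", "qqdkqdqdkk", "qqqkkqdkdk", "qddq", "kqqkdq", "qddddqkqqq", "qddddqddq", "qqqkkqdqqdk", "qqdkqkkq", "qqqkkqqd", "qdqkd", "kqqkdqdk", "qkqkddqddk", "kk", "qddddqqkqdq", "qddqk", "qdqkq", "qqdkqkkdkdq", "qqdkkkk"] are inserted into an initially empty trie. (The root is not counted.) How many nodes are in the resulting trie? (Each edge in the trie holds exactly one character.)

Insert word by word; a character creates a node only if that edge doesn't already exist:
  "qqqkkqq" → 7 new (q, q, q, k, k, q, q)
  "qqdkqkkdkdk" → prefix "qq" already present; 9 new (d, k, q, k, k, d, k, d, k)
  "qqdkqkkdkqq" → prefix "qqdkqkkdk" already present; 2 new (q, q)
  "qqdkqdqdkk" → prefix "qqdkq" already present; 5 new (d, q, d, k, k)
  "qqqkkqdkdk" → prefix "qqqkkq" already present; 4 new (d, k, d, k)
  "qddq" → prefix "q" already present; 3 new (d, d, q)
  "kqqkdq" → 6 new (k, q, q, k, d, q)
  "qddddqkqqq" → prefix "qdd" already present; 7 new (d, d, q, k, q, q, q)
  "qddddqddq" → prefix "qddddq" already present; 3 new (d, d, q)
  "qqqkkqdqqdk" → prefix "qqqkkqd" already present; 4 new (q, q, d, k)
  "qqdkqkkq" → prefix "qqdkqkk" already present; 1 new (q)
  "qqqkkqqd" → prefix "qqqkkqq" already present; 1 new (d)
  "qdqkd" → prefix "qd" already present; 3 new (q, k, d)
  "kqqkdqdk" → prefix "kqqkdq" already present; 2 new (d, k)
  "qkqkddqddk" → prefix "q" already present; 9 new (k, q, k, d, d, q, d, d, k)
  "kk" → prefix "k" already present; 1 new (k)
  "qddddqqkqdq" → prefix "qddddq" already present; 5 new (q, k, q, d, q)
  "qddqk" → prefix "qddq" already present; 1 new (k)
  "qdqkq" → prefix "qdqk" already present; 1 new (q)
  "qqdkqkkdkdq" → prefix "qqdkqkkdkd" already present; 1 new (q)
  "qqdkkkk" → prefix "qqdk" already present; 3 new (k, k, k)
Total nodes = 7 + 9 + 2 + 5 + 4 + 3 + 6 + 7 + 3 + 4 + 1 + 1 + 3 + 2 + 9 + 1 + 5 + 1 + 1 + 1 + 3 = 78

78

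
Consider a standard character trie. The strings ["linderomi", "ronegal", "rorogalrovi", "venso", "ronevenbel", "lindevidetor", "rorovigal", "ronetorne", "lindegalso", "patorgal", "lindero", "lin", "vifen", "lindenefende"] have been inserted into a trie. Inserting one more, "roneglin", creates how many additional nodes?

Walking "roneglin" from the root, the first 5 characters ("roneg") follow existing edges; "l" is the first miss.
So 8 − 5 = 3 new nodes.

3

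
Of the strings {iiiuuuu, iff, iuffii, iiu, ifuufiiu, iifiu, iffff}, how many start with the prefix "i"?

7

Traverse to the node for "i", then collect every word in that subtree.
Words under "i": iff, iffff, ifuufiiu, iifiu, iiiuuuu, iiu, iuffii
Count: 7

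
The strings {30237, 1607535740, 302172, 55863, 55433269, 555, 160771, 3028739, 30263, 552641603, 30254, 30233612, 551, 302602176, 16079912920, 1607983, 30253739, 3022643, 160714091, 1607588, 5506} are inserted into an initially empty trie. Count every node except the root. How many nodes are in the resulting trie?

83

Trace insertions, counting only characters that open a new branch:
  "30237" → 5 new (3, 0, 2, 3, 7)
  "1607535740" → 10 new (1, 6, 0, 7, 5, 3, 5, 7, 4, 0)
  "302172" → prefix "302" already present; 3 new (1, 7, 2)
  "55863" → 5 new (5, 5, 8, 6, 3)
  "55433269" → prefix "55" already present; 6 new (4, 3, 3, 2, 6, 9)
  "555" → prefix "55" already present; 1 new (5)
  "160771" → prefix "1607" already present; 2 new (7, 1)
  "3028739" → prefix "302" already present; 4 new (8, 7, 3, 9)
  "30263" → prefix "302" already present; 2 new (6, 3)
  "552641603" → prefix "55" already present; 7 new (2, 6, 4, 1, 6, 0, 3)
  "30254" → prefix "302" already present; 2 new (5, 4)
  "30233612" → prefix "3023" already present; 4 new (3, 6, 1, 2)
  "551" → prefix "55" already present; 1 new (1)
  "302602176" → prefix "3026" already present; 5 new (0, 2, 1, 7, 6)
  "16079912920" → prefix "1607" already present; 7 new (9, 9, 1, 2, 9, 2, 0)
  "1607983" → prefix "16079" already present; 2 new (8, 3)
  "30253739" → prefix "3025" already present; 4 new (3, 7, 3, 9)
  "3022643" → prefix "302" already present; 4 new (2, 6, 4, 3)
  "160714091" → prefix "1607" already present; 5 new (1, 4, 0, 9, 1)
  "1607588" → prefix "16075" already present; 2 new (8, 8)
  "5506" → prefix "55" already present; 2 new (0, 6)
Total nodes = 5 + 10 + 3 + 5 + 6 + 1 + 2 + 4 + 2 + 7 + 2 + 4 + 1 + 5 + 7 + 2 + 4 + 4 + 5 + 2 + 2 = 83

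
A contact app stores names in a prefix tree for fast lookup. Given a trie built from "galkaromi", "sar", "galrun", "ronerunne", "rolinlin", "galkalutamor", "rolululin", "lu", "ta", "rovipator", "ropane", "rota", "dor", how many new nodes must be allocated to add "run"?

2

Walking "run" from the root, the first 1 characters ("r") follow existing edges; "u" is the first miss.
Each of the 2 remaining characters creates one node.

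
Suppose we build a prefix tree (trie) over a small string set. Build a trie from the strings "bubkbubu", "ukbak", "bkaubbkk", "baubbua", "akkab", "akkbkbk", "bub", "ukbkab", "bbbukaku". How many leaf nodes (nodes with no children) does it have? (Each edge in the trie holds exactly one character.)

8

A leaf is a node with no children — equivalently, the end of a word that is not a proper prefix of any other stored word.
Those words: "akkab", "akkbkbk", "baubbua", "bbbukaku", "bkaubbkk", "bubkbubu", "ukbak", "ukbkab"
Leaf count: 8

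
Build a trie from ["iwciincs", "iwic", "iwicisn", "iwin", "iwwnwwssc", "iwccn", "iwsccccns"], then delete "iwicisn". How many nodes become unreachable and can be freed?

After clearing the end-marker at "iwicisn", prune upward until reaching a node still needed by another word.
The suffix "isn" (3 nodes) is used only by "iwicisn"; "iwic" is itself a stored word, so pruning stops there.
Nodes removed: 3

3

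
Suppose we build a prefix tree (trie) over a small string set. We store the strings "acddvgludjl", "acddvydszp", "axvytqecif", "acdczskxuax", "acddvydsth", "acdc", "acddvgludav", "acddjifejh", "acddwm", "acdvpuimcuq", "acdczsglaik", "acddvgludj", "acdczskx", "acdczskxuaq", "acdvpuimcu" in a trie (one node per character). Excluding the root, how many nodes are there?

59

For each word, the new-node count is its length minus the longest prefix already in the trie:
  "acddvgludjl" → 11 new (a, c, d, d, v, g, l, u, d, j, l)
  "acddvydszp" → prefix "acddv" already present; 5 new (y, d, s, z, p)
  "axvytqecif" → prefix "a" already present; 9 new (x, v, y, t, q, e, c, i, f)
  "acdczskxuax" → prefix "acd" already present; 8 new (c, z, s, k, x, u, a, x)
  "acddvydsth" → prefix "acddvyds" already present; 2 new (t, h)
  "acdc" → prefix "acdc" already present; 0 new (none)
  "acddvgludav" → prefix "acddvglud" already present; 2 new (a, v)
  "acddjifejh" → prefix "acdd" already present; 6 new (j, i, f, e, j, h)
  "acddwm" → prefix "acdd" already present; 2 new (w, m)
  "acdvpuimcuq" → prefix "acd" already present; 8 new (v, p, u, i, m, c, u, q)
  "acdczsglaik" → prefix "acdczs" already present; 5 new (g, l, a, i, k)
  "acddvgludj" → prefix "acddvgludj" already present; 0 new (none)
  "acdczskx" → prefix "acdczskx" already present; 0 new (none)
  "acdczskxuaq" → prefix "acdczskxua" already present; 1 new (q)
  "acdvpuimcu" → prefix "acdvpuimcu" already present; 0 new (none)
Total nodes = 11 + 5 + 9 + 8 + 2 + 0 + 2 + 6 + 2 + 8 + 5 + 0 + 0 + 1 + 0 = 59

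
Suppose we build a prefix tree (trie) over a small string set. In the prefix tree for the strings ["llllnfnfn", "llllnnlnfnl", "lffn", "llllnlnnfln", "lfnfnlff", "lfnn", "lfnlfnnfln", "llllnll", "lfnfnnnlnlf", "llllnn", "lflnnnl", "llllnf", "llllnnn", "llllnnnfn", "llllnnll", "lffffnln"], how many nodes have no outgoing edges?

13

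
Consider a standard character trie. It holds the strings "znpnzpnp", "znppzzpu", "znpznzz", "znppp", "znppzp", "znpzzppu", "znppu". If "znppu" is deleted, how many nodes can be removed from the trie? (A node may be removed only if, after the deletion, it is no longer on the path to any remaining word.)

1

Walk "znppu" from the leaf back toward the root, removing each node that no remaining word uses.
The suffix "u" (1 node) is used only by "znppu"; the node for "znpp" still has the child "z", so pruning stops there.
Nodes removed: 1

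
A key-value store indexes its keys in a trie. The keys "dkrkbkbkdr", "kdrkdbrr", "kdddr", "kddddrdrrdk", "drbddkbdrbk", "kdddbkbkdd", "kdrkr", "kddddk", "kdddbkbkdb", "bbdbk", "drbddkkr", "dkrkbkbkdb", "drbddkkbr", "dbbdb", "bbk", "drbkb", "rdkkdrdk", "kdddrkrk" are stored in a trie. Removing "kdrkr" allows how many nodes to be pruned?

After clearing the end-marker at "kdrkr", prune upward until reaching a node still needed by another word.
The suffix "r" (1 node) is used only by "kdrkr"; the node for "kdrk" still has the child "d", so pruning stops there.
Nodes removed: 1

1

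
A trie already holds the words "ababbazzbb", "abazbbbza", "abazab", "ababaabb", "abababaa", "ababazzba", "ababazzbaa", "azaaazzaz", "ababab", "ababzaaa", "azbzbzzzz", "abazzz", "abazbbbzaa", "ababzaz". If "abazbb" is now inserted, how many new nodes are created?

0

Every character of "abazbb" already lies on an existing path (it is a prefix of some stored word).
No new nodes are needed: 0.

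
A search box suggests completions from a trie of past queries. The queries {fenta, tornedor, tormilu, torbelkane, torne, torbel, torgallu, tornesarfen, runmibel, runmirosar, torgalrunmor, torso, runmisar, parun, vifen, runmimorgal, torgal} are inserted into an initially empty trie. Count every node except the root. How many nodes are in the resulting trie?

75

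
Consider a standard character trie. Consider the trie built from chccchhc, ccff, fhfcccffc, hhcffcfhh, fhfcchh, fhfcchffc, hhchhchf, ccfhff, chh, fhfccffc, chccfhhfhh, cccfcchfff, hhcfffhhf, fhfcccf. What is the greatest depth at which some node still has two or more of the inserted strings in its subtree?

7

The deepest shared node is where two words last agree before diverging.
e.g. "fhfcccf" and "fhfcccffc" share the prefix "fhfcccf" of length 7; no pair shares a longer one.
Longest shared-prefix length: 7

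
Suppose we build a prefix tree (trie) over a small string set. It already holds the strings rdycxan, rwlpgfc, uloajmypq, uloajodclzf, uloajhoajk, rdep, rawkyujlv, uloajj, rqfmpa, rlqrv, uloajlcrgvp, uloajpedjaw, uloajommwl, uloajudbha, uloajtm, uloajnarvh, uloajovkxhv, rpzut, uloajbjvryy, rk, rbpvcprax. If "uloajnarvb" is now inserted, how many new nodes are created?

Walking "uloajnarvb" from the root, the first 9 characters ("uloajnarv") follow existing edges; "b" is the first miss.
Each of the 1 remaining characters creates one node.

1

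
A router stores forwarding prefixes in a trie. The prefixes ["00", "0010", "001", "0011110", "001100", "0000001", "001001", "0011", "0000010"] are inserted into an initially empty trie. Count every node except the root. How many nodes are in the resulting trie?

19

Trace insertions, counting only characters that open a new branch:
  "00" → 2 new (0, 0)
  "0010" → prefix "00" already present; 2 new (1, 0)
  "001" → prefix "001" already present; 0 new (none)
  "0011110" → prefix "001" already present; 4 new (1, 1, 1, 0)
  "001100" → prefix "0011" already present; 2 new (0, 0)
  "0000001" → prefix "00" already present; 5 new (0, 0, 0, 0, 1)
  "001001" → prefix "0010" already present; 2 new (0, 1)
  "0011" → prefix "0011" already present; 0 new (none)
  "0000010" → prefix "00000" already present; 2 new (1, 0)
Total nodes = 2 + 2 + 0 + 4 + 2 + 5 + 2 + 0 + 2 = 19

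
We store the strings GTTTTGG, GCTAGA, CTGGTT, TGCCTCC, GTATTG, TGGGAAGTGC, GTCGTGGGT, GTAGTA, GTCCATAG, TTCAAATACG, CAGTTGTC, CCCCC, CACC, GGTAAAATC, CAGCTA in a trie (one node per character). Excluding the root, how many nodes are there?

Insert word by word; a character creates a node only if that edge doesn't already exist:
  "GTTTTGG" → 7 new (G, T, T, T, T, G, G)
  "GCTAGA" → prefix "G" already present; 5 new (C, T, A, G, A)
  "CTGGTT" → 6 new (C, T, G, G, T, T)
  "TGCCTCC" → 7 new (T, G, C, C, T, C, C)
  "GTATTG" → prefix "GT" already present; 4 new (A, T, T, G)
  "TGGGAAGTGC" → prefix "TG" already present; 8 new (G, G, A, A, G, T, G, C)
  "GTCGTGGGT" → prefix "GT" already present; 7 new (C, G, T, G, G, G, T)
  "GTAGTA" → prefix "GTA" already present; 3 new (G, T, A)
  "GTCCATAG" → prefix "GTC" already present; 5 new (C, A, T, A, G)
  "TTCAAATACG" → prefix "T" already present; 9 new (T, C, A, A, A, T, A, C, G)
  "CAGTTGTC" → prefix "C" already present; 7 new (A, G, T, T, G, T, C)
  "CCCCC" → prefix "C" already present; 4 new (C, C, C, C)
  "CACC" → prefix "CA" already present; 2 new (C, C)
  "GGTAAAATC" → prefix "G" already present; 8 new (G, T, A, A, A, A, T, C)
  "CAGCTA" → prefix "CAG" already present; 3 new (C, T, A)
Total nodes = 7 + 5 + 6 + 7 + 4 + 8 + 7 + 3 + 5 + 9 + 7 + 4 + 2 + 8 + 3 = 85

85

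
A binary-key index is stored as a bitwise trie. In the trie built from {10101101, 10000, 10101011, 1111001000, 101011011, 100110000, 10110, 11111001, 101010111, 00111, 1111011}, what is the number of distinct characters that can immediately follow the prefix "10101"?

2

Walk "10101" from the root, arriving at one node.
Distinct next characters after "10101": 0, 1.
That node has 2 child edges.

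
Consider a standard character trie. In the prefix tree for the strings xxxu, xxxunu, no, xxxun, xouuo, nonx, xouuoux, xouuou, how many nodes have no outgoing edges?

Leaves are exactly the stored words that no other stored word extends.
Those words: "nonx", "xouuoux", "xxxunu"
Leaf count: 3

3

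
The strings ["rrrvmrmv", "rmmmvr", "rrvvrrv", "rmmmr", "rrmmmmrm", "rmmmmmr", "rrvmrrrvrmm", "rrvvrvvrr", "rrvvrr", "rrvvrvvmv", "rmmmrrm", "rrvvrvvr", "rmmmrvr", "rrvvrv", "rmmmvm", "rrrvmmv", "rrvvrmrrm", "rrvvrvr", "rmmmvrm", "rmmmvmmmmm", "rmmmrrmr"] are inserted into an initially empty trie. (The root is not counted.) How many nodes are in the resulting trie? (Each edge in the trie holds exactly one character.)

60

Count nodes per top-level branch (shared prefixes stored once):
  'r'-branch (rmmmmmr, rmmmr, rmmmrrm, rmmmrrmr, rmmmrvr, rmmmvm, rmmmvmmmmm, rmmmvr, rmmmvrm, rrmmmmrm, rrrvmmv, rrrvmrmv, rrvmrrrvrmm, rrvvrmrrm, rrvvrr, rrvvrrv, rrvvrv, rrvvrvr, rrvvrvvmv, rrvvrvvr, rrvvrvvrr): 60 nodes
Sum: 60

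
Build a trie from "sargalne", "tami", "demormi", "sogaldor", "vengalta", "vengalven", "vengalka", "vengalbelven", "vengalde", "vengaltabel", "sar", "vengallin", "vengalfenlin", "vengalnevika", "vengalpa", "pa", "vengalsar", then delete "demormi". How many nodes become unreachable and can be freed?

Walk "demormi" from the leaf back toward the root, removing each node that no remaining word uses.
No other word shares any prefix with "demormi", so all 7 of its nodes go.
Nodes removed: 7

7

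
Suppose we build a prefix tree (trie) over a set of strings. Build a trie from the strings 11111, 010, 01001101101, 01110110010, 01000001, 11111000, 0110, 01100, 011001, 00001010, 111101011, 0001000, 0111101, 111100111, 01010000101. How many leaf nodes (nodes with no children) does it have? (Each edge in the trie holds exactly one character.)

A leaf is a node with no children — equivalently, the end of a word that is not a proper prefix of any other stored word.
Those words: "00001010", "0001000", "01000001", "01001101101", "01010000101", "011001", "01110110010", "0111101", "111100111", "111101011", "11111000"
Leaf count: 11

11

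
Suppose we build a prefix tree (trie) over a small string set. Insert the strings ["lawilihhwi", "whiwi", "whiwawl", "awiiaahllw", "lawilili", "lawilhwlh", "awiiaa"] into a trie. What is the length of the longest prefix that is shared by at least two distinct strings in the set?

6

The deepest shared node is where two words last agree before diverging.
"awiiaa" and "awiiaahllw" agree on "awiiaa" (6 characters) before diverging; nothing deeper is shared.
Longest shared-prefix length: 6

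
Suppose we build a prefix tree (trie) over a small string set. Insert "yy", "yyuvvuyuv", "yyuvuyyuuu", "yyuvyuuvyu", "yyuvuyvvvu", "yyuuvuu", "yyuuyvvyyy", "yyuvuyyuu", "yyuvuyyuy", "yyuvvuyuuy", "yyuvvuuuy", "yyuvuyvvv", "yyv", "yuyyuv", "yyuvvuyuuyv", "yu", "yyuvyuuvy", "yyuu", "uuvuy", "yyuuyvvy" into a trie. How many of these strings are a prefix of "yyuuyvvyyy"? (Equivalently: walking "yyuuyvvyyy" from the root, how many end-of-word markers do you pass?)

4

Check each prefix of "yyuuyvvyyy" against the stored set — each match is an end-marker on the path.
Prefixes of the query that are stored words: "yy", "yyuu", "yyuuyvvy", "yyuuyvvyyy"
Count: 4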